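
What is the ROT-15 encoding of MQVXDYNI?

M(12): 12+15=27≡1 → B
Q(16): 16+15=31≡5 → F
V(21): 21+15=36≡10 → K
X(23): 23+15=38≡12 → M
D(3): 3+15=18 → S
Y(24): 24+15=39≡13 → N
N(13): 13+15=28≡2 → C
I(8): 8+15=23 → X

BFKMSNCX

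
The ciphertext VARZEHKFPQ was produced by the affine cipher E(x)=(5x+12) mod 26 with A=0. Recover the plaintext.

HIBNOZKJLG

The inverse of 5 mod 26 is 21, since 5·21=105≡1. Apply D(y)=21·(y−12) mod 26:
V(21): 21·(21−12)=189≡7 → H
A(0): 21·(0−12)=-252≡8 → I
R(17): 21·(17−12)=105≡1 → B
Z(25): 21·(25−12)=273≡13 → N
E(4): 21·(4−12)=-168≡14 → O
H(7): 21·(7−12)=-105≡25 → Z
K(10): 21·(10−12)=-42≡10 → K
F(5): 21·(5−12)=-147≡9 → J
P(15): 21·(15−12)=63≡11 → L
Q(16): 21·(16−12)=84≡6 → G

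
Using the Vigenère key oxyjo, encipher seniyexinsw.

Repeat the key across the message: oxyjooxyjoo
s(18)+o(14): 32≡6 → g
e(4)+x(23): 27≡1 → b
n(13)+y(24): 37≡11 → l
i(8)+j(9): 17 → r
y(24)+o(14): 38≡12 → m
e(4)+o(14): 18 → s
x(23)+x(23): 46≡20 → u
i(8)+y(24): 32≡6 → g
n(13)+j(9): 22 → w
s(18)+o(14): 32≡6 → g
w(22)+o(14): 36≡10 → k

gblrmsugwgk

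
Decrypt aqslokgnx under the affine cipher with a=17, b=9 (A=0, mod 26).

The inverse of 17 mod 26 is 23, since 17·23=391≡1. Apply D(y)=23·(y−9) mod 26:
a(0): 23·(0−9)=-207≡1 → b
q(16): 23·(16−9)=161≡5 → f
s(18): 23·(18−9)=207≡25 → z
l(11): 23·(11−9)=46≡20 → u
o(14): 23·(14−9)=115≡11 → l
k(10): 23·(10−9)=23 → x
g(6): 23·(6−9)=-69≡9 → j
n(13): 23·(13−9)=92≡14 → o
x(23): 23·(23−9)=322≡10 → k

bfzulxjok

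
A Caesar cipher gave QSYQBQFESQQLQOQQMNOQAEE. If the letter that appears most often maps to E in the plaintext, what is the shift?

The most frequent ciphertext letter is Q (appears 9 times).
Q is position 16; E is position 4.
Shift = 12.

12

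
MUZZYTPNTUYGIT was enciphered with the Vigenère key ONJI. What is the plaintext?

YHQRKGGFFHPYUG

Repeat the key across the ciphertext: ONJIONJIONJION
M(12)−O(14): -2≡24 → Y
U(20)−N(13): 7 → H
Z(25)−J(9): 16 → Q
Z(25)−I(8): 17 → R
Y(24)−O(14): 10 → K
T(19)−N(13): 6 → G
P(15)−J(9): 6 → G
N(13)−I(8): 5 → F
T(19)−O(14): 5 → F
U(20)−N(13): 7 → H
Y(24)−J(9): 15 → P
G(6)−I(8): -2≡24 → Y
I(8)−O(14): -6≡20 → U
T(19)−N(13): 6 → G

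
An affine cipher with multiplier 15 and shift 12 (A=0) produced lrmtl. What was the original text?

tjaxt

The inverse of 15 mod 26 is 7, since 15·7=105≡1. Apply D(y)=7·(y−12) mod 26:
l(11): 7·(11−12)=-7≡19 → t
r(17): 7·(17−12)=35≡9 → j
m(12): 7·(12−12)=0 → a
t(19): 7·(19−12)=49≡23 → x
l(11): 7·(11−12)=-7≡19 → t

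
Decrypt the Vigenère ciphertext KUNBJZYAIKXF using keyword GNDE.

EHKXDMVWCXUB

Repeat the key across the ciphertext: GNDEGNDEGNDE
K(10)−G(6): 4 → E
U(20)−N(13): 7 → H
N(13)−D(3): 10 → K
B(1)−E(4): -3≡23 → X
J(9)−G(6): 3 → D
Z(25)−N(13): 12 → M
Y(24)−D(3): 21 → V
A(0)−E(4): -4≡22 → W
I(8)−G(6): 2 → C
K(10)−N(13): -3≡23 → X
X(23)−D(3): 20 → U
F(5)−E(4): 1 → B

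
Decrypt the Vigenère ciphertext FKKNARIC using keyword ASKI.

Repeat the key across the ciphertext: ASKIASKI
F(5)−A(0): 5 → F
K(10)−S(18): -8≡18 → S
K(10)−K(10): 0 → A
N(13)−I(8): 5 → F
A(0)−A(0): 0 → A
R(17)−S(18): -1≡25 → Z
I(8)−K(10): -2≡24 → Y
C(2)−I(8): -6≡20 → U

FSAFAZYU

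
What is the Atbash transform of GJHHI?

TQSSR

G(6) → T(19)
J(9) → Q(16)
H(7) → S(18)
H(7) → S(18)
I(8) → R(17)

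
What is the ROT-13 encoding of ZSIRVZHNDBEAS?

MFVEIMUAQORNF

Z(25): 25+13=38≡12 → M
S(18): 18+13=31≡5 → F
I(8): 8+13=21 → V
R(17): 17+13=30≡4 → E
V(21): 21+13=34≡8 → I
Z(25): 25+13=38≡12 → M
H(7): 7+13=20 → U
N(13): 13+13=26≡0 → A
D(3): 3+13=16 → Q
B(1): 1+13=14 → O
E(4): 4+13=17 → R
A(0): 0+13=13 → N
S(18): 18+13=31≡5 → F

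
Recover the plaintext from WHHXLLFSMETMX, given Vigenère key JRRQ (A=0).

NQQHCUOCDNCWO

Repeat the key across the ciphertext: JRRQJRRQJRRQJ
W(22)−J(9): 13 → N
H(7)−R(17): -10≡16 → Q
H(7)−R(17): -10≡16 → Q
X(23)−Q(16): 7 → H
L(11)−J(9): 2 → C
L(11)−R(17): -6≡20 → U
F(5)−R(17): -12≡14 → O
S(18)−Q(16): 2 → C
M(12)−J(9): 3 → D
E(4)−R(17): -13≡13 → N
T(19)−R(17): 2 → C
M(12)−Q(16): -4≡22 → W
X(23)−J(9): 14 → O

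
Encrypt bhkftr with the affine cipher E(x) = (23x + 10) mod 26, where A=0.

hpgvfl

b(1): 23·1+10=33≡7 → h
h(7): 23·7+10=171≡15 → p
k(10): 23·10+10=240≡6 → g
f(5): 23·5+10=125≡21 → v
t(19): 23·19+10=447≡5 → f
r(17): 23·17+10=401≡11 → l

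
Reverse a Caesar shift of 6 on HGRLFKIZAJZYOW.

BALFZECTUDTSIQ

H(7): 7−6=1 → B
G(6): 6−6=0 → A
R(17): 17−6=11 → L
L(11): 11−6=5 → F
F(5): 5−6=-1≡25 → Z
K(10): 10−6=4 → E
I(8): 8−6=2 → C
Z(25): 25−6=19 → T
A(0): 0−6=-6≡20 → U
J(9): 9−6=3 → D
Z(25): 25−6=19 → T
Y(24): 24−6=18 → S
O(14): 14−6=8 → I
W(22): 22−6=16 → Q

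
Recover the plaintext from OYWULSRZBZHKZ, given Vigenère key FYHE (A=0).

Repeat the key across the ciphertext: FYHEFYHEFYHEF
O(14)−F(5): 9 → J
Y(24)−Y(24): 0 → A
W(22)−H(7): 15 → P
U(20)−E(4): 16 → Q
L(11)−F(5): 6 → G
S(18)−Y(24): -6≡20 → U
R(17)−H(7): 10 → K
Z(25)−E(4): 21 → V
B(1)−F(5): -4≡22 → W
Z(25)−Y(24): 1 → B
H(7)−H(7): 0 → A
K(10)−E(4): 6 → G
Z(25)−F(5): 20 → U

JAPQGUKVWBAGU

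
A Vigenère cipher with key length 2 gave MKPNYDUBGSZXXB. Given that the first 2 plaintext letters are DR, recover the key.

Subtract each crib letter from the matching ciphertext letter (mod 26):
M(12)−D(3)=9 → J
K(10)−R(17)=-7≡19 → T

JT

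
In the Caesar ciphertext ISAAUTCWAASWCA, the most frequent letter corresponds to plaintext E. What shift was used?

22

The most frequent ciphertext letter is A (appears 5 times).
A is position 0; E is position 4.
Shift = -4≡22.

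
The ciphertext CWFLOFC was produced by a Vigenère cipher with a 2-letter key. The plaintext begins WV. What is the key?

Subtract each crib letter from the matching ciphertext letter (mod 26):
C(2)−W(22)=-20≡6 → G
W(22)−V(21)=1 → B

GB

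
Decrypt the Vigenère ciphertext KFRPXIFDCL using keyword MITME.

YXYDTWXKQH

Repeat the key across the ciphertext: MITMEMITME
K(10)−M(12): -2≡24 → Y
F(5)−I(8): -3≡23 → X
R(17)−T(19): -2≡24 → Y
P(15)−M(12): 3 → D
X(23)−E(4): 19 → T
I(8)−M(12): -4≡22 → W
F(5)−I(8): -3≡23 → X
D(3)−T(19): -16≡10 → K
C(2)−M(12): -10≡16 → Q
L(11)−E(4): 7 → H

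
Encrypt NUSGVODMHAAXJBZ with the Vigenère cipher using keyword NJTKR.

ADLQMBMFRRNGCLQ

Repeat the key across the message: NJTKRNJTKRNJTKR
N(13)+N(13): 26≡0 → A
U(20)+J(9): 29≡3 → D
S(18)+T(19): 37≡11 → L
G(6)+K(10): 16 → Q
V(21)+R(17): 38≡12 → M
O(14)+N(13): 27≡1 → B
D(3)+J(9): 12 → M
M(12)+T(19): 31≡5 → F
H(7)+K(10): 17 → R
A(0)+R(17): 17 → R
A(0)+N(13): 13 → N
X(23)+J(9): 32≡6 → G
J(9)+T(19): 28≡2 → C
B(1)+K(10): 11 → L
Z(25)+R(17): 42≡16 → Q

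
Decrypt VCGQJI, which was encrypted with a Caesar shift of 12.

V(21): 21−12=9 → J
C(2): 2−12=-10≡16 → Q
G(6): 6−12=-6≡20 → U
Q(16): 16−12=4 → E
J(9): 9−12=-3≡23 → X
I(8): 8−12=-4≡22 → W

JQUEXW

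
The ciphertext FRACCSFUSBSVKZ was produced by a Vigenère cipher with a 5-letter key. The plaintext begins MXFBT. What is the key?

TUVBJ

Subtract each crib letter from the matching ciphertext letter (mod 26):
F(5)−M(12)=-7≡19 → T
R(17)−X(23)=-6≡20 → U
A(0)−F(5)=-5≡21 → V
C(2)−B(1)=1 → B
C(2)−T(19)=-17≡9 → J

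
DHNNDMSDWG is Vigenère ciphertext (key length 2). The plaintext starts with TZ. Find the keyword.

KI

Subtract each crib letter from the matching ciphertext letter (mod 26):
D(3)−T(19)=-16≡10 → K
H(7)−Z(25)=-18≡8 → I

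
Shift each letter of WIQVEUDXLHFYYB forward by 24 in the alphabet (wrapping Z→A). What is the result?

UGOTCSBVJFDWWZ

W(22): 22+24=46≡20 → U
I(8): 8+24=32≡6 → G
Q(16): 16+24=40≡14 → O
V(21): 21+24=45≡19 → T
E(4): 4+24=28≡2 → C
U(20): 20+24=44≡18 → S
D(3): 3+24=27≡1 → B
X(23): 23+24=47≡21 → V
L(11): 11+24=35≡9 → J
H(7): 7+24=31≡5 → F
F(5): 5+24=29≡3 → D
Y(24): 24+24=48≡22 → W
Y(24): 24+24=48≡22 → W
B(1): 1+24=25 → Z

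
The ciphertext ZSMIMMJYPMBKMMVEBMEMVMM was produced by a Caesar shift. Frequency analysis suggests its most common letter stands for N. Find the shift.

25

The most frequent ciphertext letter is M (appears 10 times).
M is position 12; N is position 13.
Shift = -1≡25.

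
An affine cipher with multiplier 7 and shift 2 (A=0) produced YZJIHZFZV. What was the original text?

The inverse of 7 mod 26 is 15, since 7·15=105≡1. Apply D(y)=15·(y−2) mod 26:
Y(24): 15·(24−2)=330≡18 → S
Z(25): 15·(25−2)=345≡7 → H
J(9): 15·(9−2)=105≡1 → B
I(8): 15·(8−2)=90≡12 → M
H(7): 15·(7−2)=75≡23 → X
Z(25): 15·(25−2)=345≡7 → H
F(5): 15·(5−2)=45≡19 → T
Z(25): 15·(25−2)=345≡7 → H
V(21): 15·(21−2)=285≡25 → Z

SHBMXHTHZ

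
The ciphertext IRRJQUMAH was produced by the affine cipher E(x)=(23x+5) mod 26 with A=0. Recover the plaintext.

ZWWQFVPTI

The inverse of 23 mod 26 is 17, since 23·17=391≡1. Apply D(y)=17·(y−5) mod 26:
I(8): 17·(8−5)=51≡25 → Z
R(17): 17·(17−5)=204≡22 → W
R(17): 17·(17−5)=204≡22 → W
J(9): 17·(9−5)=68≡16 → Q
Q(16): 17·(16−5)=187≡5 → F
U(20): 17·(20−5)=255≡21 → V
M(12): 17·(12−5)=119≡15 → P
A(0): 17·(0−5)=-85≡19 → T
H(7): 17·(7−5)=34≡8 → I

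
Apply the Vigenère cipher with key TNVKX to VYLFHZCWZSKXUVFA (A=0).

OLGPESPRJPDKPFCT

Repeat the key across the message: TNVKXTNVKXTNVKXT
V(21)+T(19): 40≡14 → O
Y(24)+N(13): 37≡11 → L
L(11)+V(21): 32≡6 → G
F(5)+K(10): 15 → P
H(7)+X(23): 30≡4 → E
Z(25)+T(19): 44≡18 → S
C(2)+N(13): 15 → P
W(22)+V(21): 43≡17 → R
Z(25)+K(10): 35≡9 → J
S(18)+X(23): 41≡15 → P
K(10)+T(19): 29≡3 → D
X(23)+N(13): 36≡10 → K
U(20)+V(21): 41≡15 → P
V(21)+K(10): 31≡5 → F
F(5)+X(23): 28≡2 → C
A(0)+T(19): 19 → T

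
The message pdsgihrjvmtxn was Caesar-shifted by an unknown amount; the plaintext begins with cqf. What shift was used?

From the crib: p(15)−c(2)=13, so the shift is 13.

13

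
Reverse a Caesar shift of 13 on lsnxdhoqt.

yfakqubdg

l(11): 11−13=-2≡24 → y
s(18): 18−13=5 → f
n(13): 13−13=0 → a
x(23): 23−13=10 → k
d(3): 3−13=-10≡16 → q
h(7): 7−13=-6≡20 → u
o(14): 14−13=1 → b
q(16): 16−13=3 → d
t(19): 19−13=6 → g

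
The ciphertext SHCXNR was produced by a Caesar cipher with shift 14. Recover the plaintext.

ETOJZD

S(18): 18−14=4 → E
H(7): 7−14=-7≡19 → T
C(2): 2−14=-12≡14 → O
X(23): 23−14=9 → J
N(13): 13−14=-1≡25 → Z
R(17): 17−14=3 → D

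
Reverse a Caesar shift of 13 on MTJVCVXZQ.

M(12): 12−13=-1≡25 → Z
T(19): 19−13=6 → G
J(9): 9−13=-4≡22 → W
V(21): 21−13=8 → I
C(2): 2−13=-11≡15 → P
V(21): 21−13=8 → I
X(23): 23−13=10 → K
Z(25): 25−13=12 → M
Q(16): 16−13=3 → D

ZGWIPIKMD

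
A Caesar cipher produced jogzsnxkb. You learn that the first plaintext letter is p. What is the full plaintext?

pumfytdqh

From the crib: j(9)−p(15)=-6≡20, so the shift is 20.
Subtract 20 from each ciphertext letter:
j(9): 9−20=-11≡15 → p
o(14): 14−20=-6≡20 → u
g(6): 6−20=-14≡12 → m
z(25): 25−20=5 → f
s(18): 18−20=-2≡24 → y
n(13): 13−20=-7≡19 → t
x(23): 23−20=3 → d
k(10): 10−20=-10≡16 → q
b(1): 1−20=-19≡7 → h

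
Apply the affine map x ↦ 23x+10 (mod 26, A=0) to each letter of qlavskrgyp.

odkziglsqr

q(16): 23·16+10=378≡14 → o
l(11): 23·11+10=263≡3 → d
a(0): 23·0+10=10 → k
v(21): 23·21+10=493≡25 → z
s(18): 23·18+10=424≡8 → i
k(10): 23·10+10=240≡6 → g
r(17): 23·17+10=401≡11 → l
g(6): 23·6+10=148≡18 → s
y(24): 23·24+10=562≡16 → q
p(15): 23·15+10=355≡17 → r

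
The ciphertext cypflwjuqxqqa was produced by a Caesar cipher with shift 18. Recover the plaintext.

c(2): 2−18=-16≡10 → k
y(24): 24−18=6 → g
p(15): 15−18=-3≡23 → x
f(5): 5−18=-13≡13 → n
l(11): 11−18=-7≡19 → t
w(22): 22−18=4 → e
j(9): 9−18=-9≡17 → r
u(20): 20−18=2 → c
q(16): 16−18=-2≡24 → y
x(23): 23−18=5 → f
q(16): 16−18=-2≡24 → y
q(16): 16−18=-2≡24 → y
a(0): 0−18=-18≡8 → i

kgxntercyfyyi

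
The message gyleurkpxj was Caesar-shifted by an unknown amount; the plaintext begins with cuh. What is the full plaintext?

From the crib: g(6)−c(2)=4, so the shift is 4.
Subtract 4 from each ciphertext letter:
g(6): 6−4=2 → c
y(24): 24−4=20 → u
l(11): 11−4=7 → h
e(4): 4−4=0 → a
u(20): 20−4=16 → q
r(17): 17−4=13 → n
k(10): 10−4=6 → g
p(15): 15−4=11 → l
x(23): 23−4=19 → t
j(9): 9−4=5 → f

cuhaqngltf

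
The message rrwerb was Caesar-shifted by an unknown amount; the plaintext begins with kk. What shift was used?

From the crib: r(17)−k(10)=7, so the shift is 7.

7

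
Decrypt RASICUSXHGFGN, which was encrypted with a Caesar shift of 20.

R(17): 17−20=-3≡23 → X
A(0): 0−20=-20≡6 → G
S(18): 18−20=-2≡24 → Y
I(8): 8−20=-12≡14 → O
C(2): 2−20=-18≡8 → I
U(20): 20−20=0 → A
S(18): 18−20=-2≡24 → Y
X(23): 23−20=3 → D
H(7): 7−20=-13≡13 → N
G(6): 6−20=-14≡12 → M
F(5): 5−20=-15≡11 → L
G(6): 6−20=-14≡12 → M
N(13): 13−20=-7≡19 → T

XGYOIAYDNMLMT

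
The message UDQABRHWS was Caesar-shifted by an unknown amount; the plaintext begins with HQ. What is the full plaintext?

From the crib: U(20)−H(7)=13, so the shift is 13.
Subtract 13 from each ciphertext letter:
U(20): 20−13=7 → H
D(3): 3−13=-10≡16 → Q
Q(16): 16−13=3 → D
A(0): 0−13=-13≡13 → N
B(1): 1−13=-12≡14 → O
R(17): 17−13=4 → E
H(7): 7−13=-6≡20 → U
W(22): 22−13=9 → J
S(18): 18−13=5 → F

HQDNOEUJF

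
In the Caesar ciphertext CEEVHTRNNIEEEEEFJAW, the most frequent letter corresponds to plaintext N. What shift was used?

17

The most frequent ciphertext letter is E (appears 7 times).
E is position 4; N is position 13.
Shift = -9≡17.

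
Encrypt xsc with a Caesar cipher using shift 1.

ytd

x(23): 23+1=24 → y
s(18): 18+1=19 → t
c(2): 2+1=3 → d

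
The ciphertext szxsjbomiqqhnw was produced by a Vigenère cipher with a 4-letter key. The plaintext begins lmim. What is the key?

hnpg

Subtract each crib letter from the matching ciphertext letter (mod 26):
s(18)−l(11)=7 → h
z(25)−m(12)=13 → n
x(23)−i(8)=15 → p
s(18)−m(12)=6 → g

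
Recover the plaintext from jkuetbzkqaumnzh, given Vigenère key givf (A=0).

Repeat the key across the ciphertext: givfgivfgivfgiv
j(9)−g(6): 3 → d
k(10)−i(8): 2 → c
u(20)−v(21): -1≡25 → z
e(4)−f(5): -1≡25 → z
t(19)−g(6): 13 → n
b(1)−i(8): -7≡19 → t
z(25)−v(21): 4 → e
k(10)−f(5): 5 → f
q(16)−g(6): 10 → k
a(0)−i(8): -8≡18 → s
u(20)−v(21): -1≡25 → z
m(12)−f(5): 7 → h
n(13)−g(6): 7 → h
z(25)−i(8): 17 → r
h(7)−v(21): -14≡12 → m

dczzntefkszhhrm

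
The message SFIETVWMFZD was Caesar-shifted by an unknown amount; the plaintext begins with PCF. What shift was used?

3

From the crib: S(18)−P(15)=3, so the shift is 3.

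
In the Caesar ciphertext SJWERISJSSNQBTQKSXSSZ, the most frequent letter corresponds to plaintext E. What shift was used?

14

The most frequent ciphertext letter is S (appears 7 times).
S is position 18; E is position 4.
Shift = 14.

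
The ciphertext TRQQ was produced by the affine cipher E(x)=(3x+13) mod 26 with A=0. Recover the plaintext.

CKBB

The inverse of 3 mod 26 is 9, since 3·9=27≡1. Apply D(y)=9·(y−13) mod 26:
T(19): 9·(19−13)=54≡2 → C
R(17): 9·(17−13)=36≡10 → K
Q(16): 9·(16−13)=27≡1 → B
Q(16): 9·(16−13)=27≡1 → B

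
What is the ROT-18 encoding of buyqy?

b(1): 1+18=19 → t
u(20): 20+18=38≡12 → m
y(24): 24+18=42≡16 → q
q(16): 16+18=34≡8 → i
y(24): 24+18=42≡16 → q

tmqiq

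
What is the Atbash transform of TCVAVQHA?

T(19) → G(6)
C(2) → X(23)
V(21) → E(4)
A(0) → Z(25)
V(21) → E(4)
Q(16) → J(9)
H(7) → S(18)
A(0) → Z(25)

GXEZEJSZ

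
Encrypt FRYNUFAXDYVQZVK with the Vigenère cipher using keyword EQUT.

Repeat the key across the message: EQUTEQUTEQUTEQU
F(5)+E(4): 9 → J
R(17)+Q(16): 33≡7 → H
Y(24)+U(20): 44≡18 → S
N(13)+T(19): 32≡6 → G
U(20)+E(4): 24 → Y
F(5)+Q(16): 21 → V
A(0)+U(20): 20 → U
X(23)+T(19): 42≡16 → Q
D(3)+E(4): 7 → H
Y(24)+Q(16): 40≡14 → O
V(21)+U(20): 41≡15 → P
Q(16)+T(19): 35≡9 → J
Z(25)+E(4): 29≡3 → D
V(21)+Q(16): 37≡11 → L
K(10)+U(20): 30≡4 → E

JHSGYVUQHOPJDLE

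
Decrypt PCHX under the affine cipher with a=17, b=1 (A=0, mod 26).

KXIM

The inverse of 17 mod 26 is 23, since 17·23=391≡1. Apply D(y)=23·(y−1) mod 26:
P(15): 23·(15−1)=322≡10 → K
C(2): 23·(2−1)=23 → X
H(7): 23·(7−1)=138≡8 → I
X(23): 23·(23−1)=506≡12 → M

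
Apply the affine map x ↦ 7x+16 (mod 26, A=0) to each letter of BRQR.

XFYF

B(1): 7·1+16=23 → X
R(17): 7·17+16=135≡5 → F
Q(16): 7·16+16=128≡24 → Y
R(17): 7·17+16=135≡5 → F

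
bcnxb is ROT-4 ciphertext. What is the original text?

xyjtx

b(1): 1−4=-3≡23 → x
c(2): 2−4=-2≡24 → y
n(13): 13−4=9 → j
x(23): 23−4=19 → t
b(1): 1−4=-3≡23 → x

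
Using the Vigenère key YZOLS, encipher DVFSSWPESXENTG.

Repeat the key across the message: YZOLSYZOLSYZOL
D(3)+Y(24): 27≡1 → B
V(21)+Z(25): 46≡20 → U
F(5)+O(14): 19 → T
S(18)+L(11): 29≡3 → D
S(18)+S(18): 36≡10 → K
W(22)+Y(24): 46≡20 → U
P(15)+Z(25): 40≡14 → O
E(4)+O(14): 18 → S
S(18)+L(11): 29≡3 → D
X(23)+S(18): 41≡15 → P
E(4)+Y(24): 28≡2 → C
N(13)+Z(25): 38≡12 → M
T(19)+O(14): 33≡7 → H
G(6)+L(11): 17 → R

BUTDKUOSDPCMHR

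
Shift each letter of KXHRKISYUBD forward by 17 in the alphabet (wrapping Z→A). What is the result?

BOYIBZJPLSU

K(10): 10+17=27≡1 → B
X(23): 23+17=40≡14 → O
H(7): 7+17=24 → Y
R(17): 17+17=34≡8 → I
K(10): 10+17=27≡1 → B
I(8): 8+17=25 → Z
S(18): 18+17=35≡9 → J
Y(24): 24+17=41≡15 → P
U(20): 20+17=37≡11 → L
B(1): 1+17=18 → S
D(3): 3+17=20 → U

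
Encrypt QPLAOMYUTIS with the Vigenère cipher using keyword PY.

Repeat the key across the message: PYPYPYPYPYP
Q(16)+P(15): 31≡5 → F
P(15)+Y(24): 39≡13 → N
L(11)+P(15): 26≡0 → A
A(0)+Y(24): 24 → Y
O(14)+P(15): 29≡3 → D
M(12)+Y(24): 36≡10 → K
Y(24)+P(15): 39≡13 → N
U(20)+Y(24): 44≡18 → S
T(19)+P(15): 34≡8 → I
I(8)+Y(24): 32≡6 → G
S(18)+P(15): 33≡7 → H

FNAYDKNSIGH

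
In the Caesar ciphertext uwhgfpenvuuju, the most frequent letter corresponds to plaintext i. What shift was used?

12

The most frequent ciphertext letter is u (appears 4 times).
u is position 20; i is position 8.
Shift = 12.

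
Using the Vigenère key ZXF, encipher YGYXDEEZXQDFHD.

Repeat the key across the message: ZXFZXFZXFZXFZX
Y(24)+Z(25): 49≡23 → X
G(6)+X(23): 29≡3 → D
Y(24)+F(5): 29≡3 → D
X(23)+Z(25): 48≡22 → W
D(3)+X(23): 26≡0 → A
E(4)+F(5): 9 → J
E(4)+Z(25): 29≡3 → D
Z(25)+X(23): 48≡22 → W
X(23)+F(5): 28≡2 → C
Q(16)+Z(25): 41≡15 → P
D(3)+X(23): 26≡0 → A
F(5)+F(5): 10 → K
H(7)+Z(25): 32≡6 → G
D(3)+X(23): 26≡0 → A

XDDWAJDWCPAKGA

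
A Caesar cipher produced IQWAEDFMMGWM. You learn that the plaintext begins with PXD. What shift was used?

From the crib: I(8)−P(15)=-7≡19, so the shift is 19.

19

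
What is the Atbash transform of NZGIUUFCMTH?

N(13) → M(12)
Z(25) → A(0)
G(6) → T(19)
I(8) → R(17)
U(20) → F(5)
U(20) → F(5)
F(5) → U(20)
C(2) → X(23)
M(12) → N(13)
T(19) → G(6)
H(7) → S(18)

MATRFFUXNGS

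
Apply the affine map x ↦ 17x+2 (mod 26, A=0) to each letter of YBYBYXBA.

Y(24): 17·24+2=410≡20 → U
B(1): 17·1+2=19 → T
Y(24): 17·24+2=410≡20 → U
B(1): 17·1+2=19 → T
Y(24): 17·24+2=410≡20 → U
X(23): 17·23+2=393≡3 → D
B(1): 17·1+2=19 → T
A(0): 17·0+2=2 → C

UTUTUDTC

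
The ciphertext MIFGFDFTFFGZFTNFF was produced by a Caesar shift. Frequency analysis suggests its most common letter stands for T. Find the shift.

12

The most frequent ciphertext letter is F (appears 8 times).
F is position 5; T is position 19.
Shift = -14≡12.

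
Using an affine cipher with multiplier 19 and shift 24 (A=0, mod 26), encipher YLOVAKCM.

MZEHYGKS

Y(24): 19·24+24=480≡12 → M
L(11): 19·11+24=233≡25 → Z
O(14): 19·14+24=290≡4 → E
V(21): 19·21+24=423≡7 → H
A(0): 19·0+24=24 → Y
K(10): 19·10+24=214≡6 → G
C(2): 19·2+24=62≡10 → K
M(12): 19·12+24=252≡18 → S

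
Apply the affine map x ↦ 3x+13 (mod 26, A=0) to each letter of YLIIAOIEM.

Y(24): 3·24+13=85≡7 → H
L(11): 3·11+13=46≡20 → U
I(8): 3·8+13=37≡11 → L
I(8): 3·8+13=37≡11 → L
A(0): 3·0+13=13 → N
O(14): 3·14+13=55≡3 → D
I(8): 3·8+13=37≡11 → L
E(4): 3·4+13=25 → Z
M(12): 3·12+13=49≡23 → X

HULLNDLZX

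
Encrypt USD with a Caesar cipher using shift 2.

WUF

U(20): 20+2=22 → W
S(18): 18+2=20 → U
D(3): 3+2=5 → F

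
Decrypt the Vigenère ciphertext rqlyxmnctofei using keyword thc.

Repeat the key across the ciphertext: thcthcthcthct
r(17)−t(19): -2≡24 → y
q(16)−h(7): 9 → j
l(11)−c(2): 9 → j
y(24)−t(19): 5 → f
x(23)−h(7): 16 → q
m(12)−c(2): 10 → k
n(13)−t(19): -6≡20 → u
c(2)−h(7): -5≡21 → v
t(19)−c(2): 17 → r
o(14)−t(19): -5≡21 → v
f(5)−h(7): -2≡24 → y
e(4)−c(2): 2 → c
i(8)−t(19): -11≡15 → p

yjjfqkuvrvycp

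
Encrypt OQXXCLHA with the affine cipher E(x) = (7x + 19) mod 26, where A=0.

NBYYHSQT

O(14): 7·14+19=117≡13 → N
Q(16): 7·16+19=131≡1 → B
X(23): 7·23+19=180≡24 → Y
X(23): 7·23+19=180≡24 → Y
C(2): 7·2+19=33≡7 → H
L(11): 7·11+19=96≡18 → S
H(7): 7·7+19=68≡16 → Q
A(0): 7·0+19=19 → T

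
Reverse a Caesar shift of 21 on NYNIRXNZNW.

N(13): 13−21=-8≡18 → S
Y(24): 24−21=3 → D
N(13): 13−21=-8≡18 → S
I(8): 8−21=-13≡13 → N
R(17): 17−21=-4≡22 → W
X(23): 23−21=2 → C
N(13): 13−21=-8≡18 → S
Z(25): 25−21=4 → E
N(13): 13−21=-8≡18 → S
W(22): 22−21=1 → B

SDSNWCSESB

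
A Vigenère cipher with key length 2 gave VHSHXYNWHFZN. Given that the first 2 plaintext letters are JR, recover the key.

MQ

Subtract each crib letter from the matching ciphertext letter (mod 26):
V(21)−J(9)=12 → M
H(7)−R(17)=-10≡16 → Q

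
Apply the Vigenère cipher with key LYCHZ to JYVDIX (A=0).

Repeat the key across the message: LYCHZL
J(9)+L(11): 20 → U
Y(24)+Y(24): 48≡22 → W
V(21)+C(2): 23 → X
D(3)+H(7): 10 → K
I(8)+Z(25): 33≡7 → H
X(23)+L(11): 34≡8 → I

UWXKHI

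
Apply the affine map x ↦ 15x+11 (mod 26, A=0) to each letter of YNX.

HYS

Y(24): 15·24+11=371≡7 → H
N(13): 15·13+11=206≡24 → Y
X(23): 15·23+11=356≡18 → S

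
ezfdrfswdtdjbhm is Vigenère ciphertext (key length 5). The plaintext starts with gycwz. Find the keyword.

Subtract each crib letter from the matching ciphertext letter (mod 26):
e(4)−g(6)=-2≡24 → y
z(25)−y(24)=1 → b
f(5)−c(2)=3 → d
d(3)−w(22)=-19≡7 → h
r(17)−z(25)=-8≡18 → s

ybdhs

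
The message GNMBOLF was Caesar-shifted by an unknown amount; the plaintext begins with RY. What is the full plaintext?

RYXMZWQ

From the crib: G(6)−R(17)=-11≡15, so the shift is 15.
Subtract 15 from each ciphertext letter:
G(6): 6−15=-9≡17 → R
N(13): 13−15=-2≡24 → Y
M(12): 12−15=-3≡23 → X
B(1): 1−15=-14≡12 → M
O(14): 14−15=-1≡25 → Z
L(11): 11−15=-4≡22 → W
F(5): 5−15=-10≡16 → Q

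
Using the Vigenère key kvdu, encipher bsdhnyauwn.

lngbxtdogi

Repeat the key across the message: kvdukvdukv
b(1)+k(10): 11 → l
s(18)+v(21): 39≡13 → n
d(3)+d(3): 6 → g
h(7)+u(20): 27≡1 → b
n(13)+k(10): 23 → x
y(24)+v(21): 45≡19 → t
a(0)+d(3): 3 → d
u(20)+u(20): 40≡14 → o
w(22)+k(10): 32≡6 → g
n(13)+v(21): 34≡8 → i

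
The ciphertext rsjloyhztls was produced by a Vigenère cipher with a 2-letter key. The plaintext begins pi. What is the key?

Subtract each crib letter from the matching ciphertext letter (mod 26):
r(17)−p(15)=2 → c
s(18)−i(8)=10 → k

ck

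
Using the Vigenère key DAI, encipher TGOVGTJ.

WGWYGBM

Repeat the key across the message: DAIDAID
T(19)+D(3): 22 → W
G(6)+A(0): 6 → G
O(14)+I(8): 22 → W
V(21)+D(3): 24 → Y
G(6)+A(0): 6 → G
T(19)+I(8): 27≡1 → B
J(9)+D(3): 12 → M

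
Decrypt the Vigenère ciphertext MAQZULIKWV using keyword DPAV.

Repeat the key across the ciphertext: DPAVDPAVDP
M(12)−D(3): 9 → J
A(0)−P(15): -15≡11 → L
Q(16)−A(0): 16 → Q
Z(25)−V(21): 4 → E
U(20)−D(3): 17 → R
L(11)−P(15): -4≡22 → W
I(8)−A(0): 8 → I
K(10)−V(21): -11≡15 → P
W(22)−D(3): 19 → T
V(21)−P(15): 6 → G

JLQERWIPTG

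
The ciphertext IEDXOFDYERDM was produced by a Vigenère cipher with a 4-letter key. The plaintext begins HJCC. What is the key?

BVBV

Subtract each crib letter from the matching ciphertext letter (mod 26):
I(8)−H(7)=1 → B
E(4)−J(9)=-5≡21 → V
D(3)−C(2)=1 → B
X(23)−C(2)=21 → V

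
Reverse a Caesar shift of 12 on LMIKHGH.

ZAWYVUV

L(11): 11−12=-1≡25 → Z
M(12): 12−12=0 → A
I(8): 8−12=-4≡22 → W
K(10): 10−12=-2≡24 → Y
H(7): 7−12=-5≡21 → V
G(6): 6−12=-6≡20 → U
H(7): 7−12=-5≡21 → V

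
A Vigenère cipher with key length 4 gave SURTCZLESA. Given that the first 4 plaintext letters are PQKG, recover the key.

DEHN

Subtract each crib letter from the matching ciphertext letter (mod 26):
S(18)−P(15)=3 → D
U(20)−Q(16)=4 → E
R(17)−K(10)=7 → H
T(19)−G(6)=13 → N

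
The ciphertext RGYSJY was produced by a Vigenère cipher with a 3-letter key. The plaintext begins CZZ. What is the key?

PHZ

Subtract each crib letter from the matching ciphertext letter (mod 26):
R(17)−C(2)=15 → P
G(6)−Z(25)=-19≡7 → H
Y(24)−Z(25)=-1≡25 → Z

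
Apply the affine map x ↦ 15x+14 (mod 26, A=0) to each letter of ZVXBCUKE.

ZRVDSCIW

Z(25): 15·25+14=389≡25 → Z
V(21): 15·21+14=329≡17 → R
X(23): 15·23+14=359≡21 → V
B(1): 15·1+14=29≡3 → D
C(2): 15·2+14=44≡18 → S
U(20): 15·20+14=314≡2 → C
K(10): 15·10+14=164≡8 → I
E(4): 15·4+14=74≡22 → W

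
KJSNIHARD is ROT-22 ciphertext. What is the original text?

K(10): 10−22=-12≡14 → O
J(9): 9−22=-13≡13 → N
S(18): 18−22=-4≡22 → W
N(13): 13−22=-9≡17 → R
I(8): 8−22=-14≡12 → M
H(7): 7−22=-15≡11 → L
A(0): 0−22=-22≡4 → E
R(17): 17−22=-5≡21 → V
D(3): 3−22=-19≡7 → H

ONWRMLEVH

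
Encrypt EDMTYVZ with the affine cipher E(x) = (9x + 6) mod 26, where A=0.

E(4): 9·4+6=42≡16 → Q
D(3): 9·3+6=33≡7 → H
M(12): 9·12+6=114≡10 → K
T(19): 9·19+6=177≡21 → V
Y(24): 9·24+6=222≡14 → O
V(21): 9·21+6=195≡13 → N
Z(25): 9·25+6=231≡23 → X

QHKVONX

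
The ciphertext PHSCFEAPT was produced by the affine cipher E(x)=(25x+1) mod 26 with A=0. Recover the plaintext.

The inverse of 25 mod 26 is 25, since 25·25=625≡1. Apply D(y)=25·(y−1) mod 26:
P(15): 25·(15−1)=350≡12 → M
H(7): 25·(7−1)=150≡20 → U
S(18): 25·(18−1)=425≡9 → J
C(2): 25·(2−1)=25 → Z
F(5): 25·(5−1)=100≡22 → W
E(4): 25·(4−1)=75≡23 → X
A(0): 25·(0−1)=-25≡1 → B
P(15): 25·(15−1)=350≡12 → M
T(19): 25·(19−1)=450≡8 → I

MUJZWXBMI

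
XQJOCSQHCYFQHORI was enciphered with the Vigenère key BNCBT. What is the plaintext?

Repeat the key across the ciphertext: BNCBTBNCBTBNCBTB
X(23)−B(1): 22 → W
Q(16)−N(13): 3 → D
J(9)−C(2): 7 → H
O(14)−B(1): 13 → N
C(2)−T(19): -17≡9 → J
S(18)−B(1): 17 → R
Q(16)−N(13): 3 → D
H(7)−C(2): 5 → F
C(2)−B(1): 1 → B
Y(24)−T(19): 5 → F
F(5)−B(1): 4 → E
Q(16)−N(13): 3 → D
H(7)−C(2): 5 → F
O(14)−B(1): 13 → N
R(17)−T(19): -2≡24 → Y
I(8)−B(1): 7 → H

WDHNJRDFBFEDFNYH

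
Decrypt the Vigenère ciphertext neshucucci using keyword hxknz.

ghiuvvxspj

Repeat the key across the ciphertext: hxknzhxknz
n(13)−h(7): 6 → g
e(4)−x(23): -19≡7 → h
s(18)−k(10): 8 → i
h(7)−n(13): -6≡20 → u
u(20)−z(25): -5≡21 → v
c(2)−h(7): -5≡21 → v
u(20)−x(23): -3≡23 → x
c(2)−k(10): -8≡18 → s
c(2)−n(13): -11≡15 → p
i(8)−z(25): -17≡9 → j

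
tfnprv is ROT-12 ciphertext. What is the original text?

htbdfj

t(19): 19−12=7 → h
f(5): 5−12=-7≡19 → t
n(13): 13−12=1 → b
p(15): 15−12=3 → d
r(17): 17−12=5 → f
v(21): 21−12=9 → j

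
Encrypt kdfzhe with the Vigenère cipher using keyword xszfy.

hveefb

Repeat the key across the message: xszfyx
k(10)+x(23): 33≡7 → h
d(3)+s(18): 21 → v
f(5)+z(25): 30≡4 → e
z(25)+f(5): 30≡4 → e
h(7)+y(24): 31≡5 → f
e(4)+x(23): 27≡1 → b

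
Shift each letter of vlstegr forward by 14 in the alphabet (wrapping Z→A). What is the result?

v(21): 21+14=35≡9 → j
l(11): 11+14=25 → z
s(18): 18+14=32≡6 → g
t(19): 19+14=33≡7 → h
e(4): 4+14=18 → s
g(6): 6+14=20 → u
r(17): 17+14=31≡5 → f

jzghsuf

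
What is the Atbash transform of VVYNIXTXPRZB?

V(21) → E(4)
V(21) → E(4)
Y(24) → B(1)
N(13) → M(12)
I(8) → R(17)
X(23) → C(2)
T(19) → G(6)
X(23) → C(2)
P(15) → K(10)
R(17) → I(8)
Z(25) → A(0)
B(1) → Y(24)

EEBMRCGCKIAY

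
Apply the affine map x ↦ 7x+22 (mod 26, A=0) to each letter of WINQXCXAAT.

W(22): 7·22+22=176≡20 → U
I(8): 7·8+22=78≡0 → A
N(13): 7·13+22=113≡9 → J
Q(16): 7·16+22=134≡4 → E
X(23): 7·23+22=183≡1 → B
C(2): 7·2+22=36≡10 → K
X(23): 7·23+22=183≡1 → B
A(0): 7·0+22=22 → W
A(0): 7·0+22=22 → W
T(19): 7·19+22=155≡25 → Z

UAJEBKBWWZ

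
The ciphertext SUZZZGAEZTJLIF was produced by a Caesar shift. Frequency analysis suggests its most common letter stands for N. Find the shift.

The most frequent ciphertext letter is Z (appears 4 times).
Z is position 25; N is position 13.
Shift = 12.

12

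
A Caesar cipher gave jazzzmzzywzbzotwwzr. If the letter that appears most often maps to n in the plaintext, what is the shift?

The most frequent ciphertext letter is z (appears 8 times).
z is position 25; n is position 13.
Shift = 12.

12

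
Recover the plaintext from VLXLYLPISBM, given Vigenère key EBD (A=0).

RKUHXILHPXL

Repeat the key across the ciphertext: EBDEBDEBDEB
V(21)−E(4): 17 → R
L(11)−B(1): 10 → K
X(23)−D(3): 20 → U
L(11)−E(4): 7 → H
Y(24)−B(1): 23 → X
L(11)−D(3): 8 → I
P(15)−E(4): 11 → L
I(8)−B(1): 7 → H
S(18)−D(3): 15 → P
B(1)−E(4): -3≡23 → X
M(12)−B(1): 11 → L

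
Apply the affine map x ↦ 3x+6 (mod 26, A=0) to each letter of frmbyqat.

f(5): 3·5+6=21 → v
r(17): 3·17+6=57≡5 → f
m(12): 3·12+6=42≡16 → q
b(1): 3·1+6=9 → j
y(24): 3·24+6=78≡0 → a
q(16): 3·16+6=54≡2 → c
a(0): 3·0+6=6 → g
t(19): 3·19+6=63≡11 → l

vfqjacgl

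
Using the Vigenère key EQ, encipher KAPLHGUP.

OQTBLWYF

Repeat the key across the message: EQEQEQEQ
K(10)+E(4): 14 → O
A(0)+Q(16): 16 → Q
P(15)+E(4): 19 → T
L(11)+Q(16): 27≡1 → B
H(7)+E(4): 11 → L
G(6)+Q(16): 22 → W
U(20)+E(4): 24 → Y
P(15)+Q(16): 31≡5 → F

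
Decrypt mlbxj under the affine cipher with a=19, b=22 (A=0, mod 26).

ujdln

The inverse of 19 mod 26 is 11, since 19·11=209≡1. Apply D(y)=11·(y−22) mod 26:
m(12): 11·(12−22)=-110≡20 → u
l(11): 11·(11−22)=-121≡9 → j
b(1): 11·(1−22)=-231≡3 → d
x(23): 11·(23−22)=11 → l
j(9): 11·(9−22)=-143≡13 → n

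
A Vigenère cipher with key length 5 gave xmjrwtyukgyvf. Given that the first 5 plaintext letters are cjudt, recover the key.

vdpod

Subtract each crib letter from the matching ciphertext letter (mod 26):
x(23)−c(2)=21 → v
m(12)−j(9)=3 → d
j(9)−u(20)=-11≡15 → p
r(17)−d(3)=14 → o
w(22)−t(19)=3 → d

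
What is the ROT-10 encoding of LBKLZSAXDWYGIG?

L(11): 11+10=21 → V
B(1): 1+10=11 → L
K(10): 10+10=20 → U
L(11): 11+10=21 → V
Z(25): 25+10=35≡9 → J
S(18): 18+10=28≡2 → C
A(0): 0+10=10 → K
X(23): 23+10=33≡7 → H
D(3): 3+10=13 → N
W(22): 22+10=32≡6 → G
Y(24): 24+10=34≡8 → I
G(6): 6+10=16 → Q
I(8): 8+10=18 → S
G(6): 6+10=16 → Q

VLUVJCKHNGIQSQ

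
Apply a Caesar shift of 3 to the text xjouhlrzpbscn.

amrxkoucsevfq

x(23): 23+3=26≡0 → a
j(9): 9+3=12 → m
o(14): 14+3=17 → r
u(20): 20+3=23 → x
h(7): 7+3=10 → k
l(11): 11+3=14 → o
r(17): 17+3=20 → u
z(25): 25+3=28≡2 → c
p(15): 15+3=18 → s
b(1): 1+3=4 → e
s(18): 18+3=21 → v
c(2): 2+3=5 → f
n(13): 13+3=16 → q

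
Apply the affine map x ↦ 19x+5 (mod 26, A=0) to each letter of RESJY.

R(17): 19·17+5=328≡16 → Q
E(4): 19·4+5=81≡3 → D
S(18): 19·18+5=347≡9 → J
J(9): 19·9+5=176≡20 → U
Y(24): 19·24+5=461≡19 → T

QDJUT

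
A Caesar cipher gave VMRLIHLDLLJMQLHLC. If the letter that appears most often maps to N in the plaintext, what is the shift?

The most frequent ciphertext letter is L (appears 6 times).
L is position 11; N is position 13.
Shift = -2≡24.

24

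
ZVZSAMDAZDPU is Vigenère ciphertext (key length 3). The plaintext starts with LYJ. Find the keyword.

Subtract each crib letter from the matching ciphertext letter (mod 26):
Z(25)−L(11)=14 → O
V(21)−Y(24)=-3≡23 → X
Z(25)−J(9)=16 → Q

OXQ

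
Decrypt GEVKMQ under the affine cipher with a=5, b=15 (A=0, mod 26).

The inverse of 5 mod 26 is 21, since 5·21=105≡1. Apply D(y)=21·(y−15) mod 26:
G(6): 21·(6−15)=-189≡19 → T
E(4): 21·(4−15)=-231≡3 → D
V(21): 21·(21−15)=126≡22 → W
K(10): 21·(10−15)=-105≡25 → Z
M(12): 21·(12−15)=-63≡15 → P
Q(16): 21·(16−15)=21 → V

TDWZPV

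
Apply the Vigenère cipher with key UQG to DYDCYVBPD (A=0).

Repeat the key across the message: UQGUQGUQG
D(3)+U(20): 23 → X
Y(24)+Q(16): 40≡14 → O
D(3)+G(6): 9 → J
C(2)+U(20): 22 → W
Y(24)+Q(16): 40≡14 → O
V(21)+G(6): 27≡1 → B
B(1)+U(20): 21 → V
P(15)+Q(16): 31≡5 → F
D(3)+G(6): 9 → J

XOJWOBVFJ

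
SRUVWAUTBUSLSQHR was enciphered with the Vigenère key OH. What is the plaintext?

EKGOITGMNNEEEJTK

Repeat the key across the ciphertext: OHOHOHOHOHOHOHOH
S(18)−O(14): 4 → E
R(17)−H(7): 10 → K
U(20)−O(14): 6 → G
V(21)−H(7): 14 → O
W(22)−O(14): 8 → I
A(0)−H(7): -7≡19 → T
U(20)−O(14): 6 → G
T(19)−H(7): 12 → M
B(1)−O(14): -13≡13 → N
U(20)−H(7): 13 → N
S(18)−O(14): 4 → E
L(11)−H(7): 4 → E
S(18)−O(14): 4 → E
Q(16)−H(7): 9 → J
H(7)−O(14): -7≡19 → T
R(17)−H(7): 10 → K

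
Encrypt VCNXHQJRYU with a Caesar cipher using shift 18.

NUFPZIBJQM

V(21): 21+18=39≡13 → N
C(2): 2+18=20 → U
N(13): 13+18=31≡5 → F
X(23): 23+18=41≡15 → P
H(7): 7+18=25 → Z
Q(16): 16+18=34≡8 → I
J(9): 9+18=27≡1 → B
R(17): 17+18=35≡9 → J
Y(24): 24+18=42≡16 → Q
U(20): 20+18=38≡12 → M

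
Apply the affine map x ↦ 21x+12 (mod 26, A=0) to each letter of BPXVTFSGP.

B(1): 21·1+12=33≡7 → H
P(15): 21·15+12=327≡15 → P
X(23): 21·23+12=495≡1 → B
V(21): 21·21+12=453≡11 → L
T(19): 21·19+12=411≡21 → V
F(5): 21·5+12=117≡13 → N
S(18): 21·18+12=390≡0 → A
G(6): 21·6+12=138≡8 → I
P(15): 21·15+12=327≡15 → P

HPBLVNAIP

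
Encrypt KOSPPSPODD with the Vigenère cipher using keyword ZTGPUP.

JHYEJHOHJS

Repeat the key across the message: ZTGPUPZTGP
K(10)+Z(25): 35≡9 → J
O(14)+T(19): 33≡7 → H
S(18)+G(6): 24 → Y
P(15)+P(15): 30≡4 → E
P(15)+U(20): 35≡9 → J
S(18)+P(15): 33≡7 → H
P(15)+Z(25): 40≡14 → O
O(14)+T(19): 33≡7 → H
D(3)+G(6): 9 → J
D(3)+P(15): 18 → S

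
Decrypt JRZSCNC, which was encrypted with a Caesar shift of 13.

WEMFPAP

J(9): 9−13=-4≡22 → W
R(17): 17−13=4 → E
Z(25): 25−13=12 → M
S(18): 18−13=5 → F
C(2): 2−13=-11≡15 → P
N(13): 13−13=0 → A
C(2): 2−13=-11≡15 → P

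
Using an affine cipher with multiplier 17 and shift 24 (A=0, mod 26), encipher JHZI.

VNHE

J(9): 17·9+24=177≡21 → V
H(7): 17·7+24=143≡13 → N
Z(25): 17·25+24=449≡7 → H
I(8): 17·8+24=160≡4 → E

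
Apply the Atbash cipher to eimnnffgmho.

e(4) → v(21)
i(8) → r(17)
m(12) → n(13)
n(13) → m(12)
n(13) → m(12)
f(5) → u(20)
f(5) → u(20)
g(6) → t(19)
m(12) → n(13)
h(7) → s(18)
o(14) → l(11)

vrnmmuutnsl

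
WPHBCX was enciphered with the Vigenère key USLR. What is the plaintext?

CXWKIF

Repeat the key across the ciphertext: USLRUS
W(22)−U(20): 2 → C
P(15)−S(18): -3≡23 → X
H(7)−L(11): -4≡22 → W
B(1)−R(17): -16≡10 → K
C(2)−U(20): -18≡8 → I
X(23)−S(18): 5 → F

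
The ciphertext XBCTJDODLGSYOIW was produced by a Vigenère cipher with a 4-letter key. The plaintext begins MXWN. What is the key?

LEGG

Subtract each crib letter from the matching ciphertext letter (mod 26):
X(23)−M(12)=11 → L
B(1)−X(23)=-22≡4 → E
C(2)−W(22)=-20≡6 → G
T(19)−N(13)=6 → G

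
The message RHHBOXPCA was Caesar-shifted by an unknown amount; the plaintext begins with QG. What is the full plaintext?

From the crib: R(17)−Q(16)=1, so the shift is 1.
Subtract 1 from each ciphertext letter:
R(17): 17−1=16 → Q
H(7): 7−1=6 → G
H(7): 7−1=6 → G
B(1): 1−1=0 → A
O(14): 14−1=13 → N
X(23): 23−1=22 → W
P(15): 15−1=14 → O
C(2): 2−1=1 → B
A(0): 0−1=-1≡25 → Z

QGGANWOBZ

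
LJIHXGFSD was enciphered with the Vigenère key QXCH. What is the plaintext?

VMGAHJDLN

Repeat the key across the ciphertext: QXCHQXCHQ
L(11)−Q(16): -5≡21 → V
J(9)−X(23): -14≡12 → M
I(8)−C(2): 6 → G
H(7)−H(7): 0 → A
X(23)−Q(16): 7 → H
G(6)−X(23): -17≡9 → J
F(5)−C(2): 3 → D
S(18)−H(7): 11 → L
D(3)−Q(16): -13≡13 → N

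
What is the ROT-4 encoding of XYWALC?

BCAEPG

X(23): 23+4=27≡1 → B
Y(24): 24+4=28≡2 → C
W(22): 22+4=26≡0 → A
A(0): 0+4=4 → E
L(11): 11+4=15 → P
C(2): 2+4=6 → G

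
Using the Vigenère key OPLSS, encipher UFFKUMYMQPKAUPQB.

Repeat the key across the message: OPLSSOPLSSOPLSSO
U(20)+O(14): 34≡8 → I
F(5)+P(15): 20 → U
F(5)+L(11): 16 → Q
K(10)+S(18): 28≡2 → C
U(20)+S(18): 38≡12 → M
M(12)+O(14): 26≡0 → A
Y(24)+P(15): 39≡13 → N
M(12)+L(11): 23 → X
Q(16)+S(18): 34≡8 → I
P(15)+S(18): 33≡7 → H
K(10)+O(14): 24 → Y
A(0)+P(15): 15 → P
U(20)+L(11): 31≡5 → F
P(15)+S(18): 33≡7 → H
Q(16)+S(18): 34≡8 → I
B(1)+O(14): 15 → P

IUQCMANXIHYPFHIP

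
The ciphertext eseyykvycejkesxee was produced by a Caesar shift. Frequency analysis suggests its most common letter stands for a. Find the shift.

The most frequent ciphertext letter is e (appears 6 times).
e is position 4; a is position 0.
Shift = 4.

4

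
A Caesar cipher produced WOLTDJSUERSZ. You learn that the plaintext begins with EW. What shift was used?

From the crib: W(22)−E(4)=18, so the shift is 18.

18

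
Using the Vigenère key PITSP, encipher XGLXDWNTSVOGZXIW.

MOEPSLVMKKDOSPXL

Repeat the key across the message: PITSPPITSPPITSPP
X(23)+P(15): 38≡12 → M
G(6)+I(8): 14 → O
L(11)+T(19): 30≡4 → E
X(23)+S(18): 41≡15 → P
D(3)+P(15): 18 → S
W(22)+P(15): 37≡11 → L
N(13)+I(8): 21 → V
T(19)+T(19): 38≡12 → M
S(18)+S(18): 36≡10 → K
V(21)+P(15): 36≡10 → K
O(14)+P(15): 29≡3 → D
G(6)+I(8): 14 → O
Z(25)+T(19): 44≡18 → S
X(23)+S(18): 41≡15 → P
I(8)+P(15): 23 → X
W(22)+P(15): 37≡11 → L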